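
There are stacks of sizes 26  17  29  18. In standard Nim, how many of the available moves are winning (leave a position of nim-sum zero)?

Compute the nim-sum pairwise:
26 ^ 17 = 11
11 ^ 29 = 22
22 ^ 18 = 4
The overall nim-sum is X = 4. A stack of size p has a winning move iff p XOR X < p (reduce it to p XOR X).
  26: 26 XOR 4 = 30 ≥ 26 — no move.
  17: 17 XOR 4 = 21 ≥ 17 — no move.
  29: 29 XOR 4 = 25 < 29 — winning move (to 25).
  18: 18 XOR 4 = 22 ≥ 18 — no move.
That gives 1 winning move.

1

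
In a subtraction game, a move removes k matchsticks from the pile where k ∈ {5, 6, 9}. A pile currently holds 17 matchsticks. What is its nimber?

0

Compute g(0), g(1), … for moves {5, 6, 9}:
k:     0  1  2  3  4  5  6  7  8  9 10 11 12 13 14 15 16 17
g(k):  0  0  0  0  0  1  1  1  1  1  2  2  2  2  0  0  0  0
So g(17) = 0.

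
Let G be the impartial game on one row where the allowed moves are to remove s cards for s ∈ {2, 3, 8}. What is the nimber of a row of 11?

0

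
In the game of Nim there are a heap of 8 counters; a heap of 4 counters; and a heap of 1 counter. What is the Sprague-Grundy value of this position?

13

Nim-sum: 8 ^ 4 ^ 1 = 13.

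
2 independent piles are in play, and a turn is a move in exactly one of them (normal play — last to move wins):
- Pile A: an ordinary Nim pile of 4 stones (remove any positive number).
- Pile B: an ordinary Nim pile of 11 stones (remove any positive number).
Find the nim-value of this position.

15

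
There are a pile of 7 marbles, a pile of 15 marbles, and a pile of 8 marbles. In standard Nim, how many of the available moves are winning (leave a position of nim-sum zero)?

0

Compute the nim-sum pairwise:
7 XOR 15 = 8
8 XOR 8 = 0
The nim-sum is already 0, so every move leaves a nonzero nim-sum — there are no winning moves.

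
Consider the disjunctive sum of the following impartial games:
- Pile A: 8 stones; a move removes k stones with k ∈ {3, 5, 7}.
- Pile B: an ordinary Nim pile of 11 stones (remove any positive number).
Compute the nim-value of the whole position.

Build the Grundy sequence for pile A with g(k) = mex{g(k−s) : s ∈ {3, 5, 7}, s ≤ k}:
g(0) = mex{} = 0
g(1) = mex{} = 0
g(2) = mex{} = 0
g(3) = mex{0} = 1
g(4) = mex{0} = 1
g(5) = mex{0} = 1
g(6) = mex{0,1} = 2
g(7) = mex{0,1} = 2
g(8) = mex{0,1} = 2
So g(8) = 2.
Pile B is a plain Nim pile of size 11, so its Grundy value is 11.
By the Sprague-Grundy theorem, the Grundy value of a sum of independent games is the XOR of the component values.
Combined value = 2 XOR 11 = 9.

9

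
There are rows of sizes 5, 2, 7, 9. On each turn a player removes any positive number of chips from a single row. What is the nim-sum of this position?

Compute the nim-sum pairwise:
5 XOR 2 = 7
7 XOR 7 = 0
0 XOR 9 = 9

9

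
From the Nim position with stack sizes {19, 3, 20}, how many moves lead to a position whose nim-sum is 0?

Bitwise XOR of the heap sizes:
  10011  (19)
  00011  (3)
  10100  (20)
  -----
  00100  (4)
The overall nim-sum is X = 4. A stack of size p has a winning move iff p XOR X < p (reduce it to p XOR X).
  19: 19 XOR 4 = 23 ≥ 19 — no move.
  3: 3 XOR 4 = 7 ≥ 3 — no move.
  20: 20 XOR 4 = 16 < 20 — winning move (to 16).
That gives 1 winning move.

1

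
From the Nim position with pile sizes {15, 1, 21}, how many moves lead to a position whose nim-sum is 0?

1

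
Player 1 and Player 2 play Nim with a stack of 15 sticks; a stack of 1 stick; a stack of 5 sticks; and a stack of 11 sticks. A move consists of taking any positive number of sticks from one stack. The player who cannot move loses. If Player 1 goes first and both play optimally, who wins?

Nim-sum: 15 XOR 1 XOR 5 XOR 11 = 0.
The nim-sum is 0, so this is a P-position: the player to move is in a losing position under optimal play; Player 1 is about to move from it and so loses — Player 2 wins.

Player 2 wins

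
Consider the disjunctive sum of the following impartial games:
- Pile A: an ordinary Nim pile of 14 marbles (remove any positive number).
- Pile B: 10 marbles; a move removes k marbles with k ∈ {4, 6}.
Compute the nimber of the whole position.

14

Pile A is a plain Nim pile of size 14, so its Grundy value is 14.
Build the Grundy sequence for pile B with g(k) = mex{g(k−s) : s ∈ {4, 6}, s ≤ k}:
k:     0  1  2  3  4  5  6  7  8  9 10
g(k):  0  0  0  0  1  1  1  1  2  2  0
So g(10) = 0.
The value of a disjunctive sum is the nim-sum of the parts.
Combined value = 14 ⊕ 0 = 14.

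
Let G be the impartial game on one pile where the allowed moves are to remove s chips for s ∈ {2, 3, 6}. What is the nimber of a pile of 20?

Build the Grundy sequence with g(k) = mex{g(k−s) : s ∈ {2, 3, 6}, s ≤ k}:
k:     0  1  2  3  4  5  6  7  8  9 10 11 12 13 14 15 16 17 18 19 20
g(k):  0  0  1  1  2  0  3  1  2  0  0  1  1  2  0  3  1  2  0  0  1
So g(20) = 1.

1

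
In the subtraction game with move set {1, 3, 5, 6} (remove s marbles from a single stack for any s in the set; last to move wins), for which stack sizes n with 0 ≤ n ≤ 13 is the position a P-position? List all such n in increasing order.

0, 2, 4, 11, 13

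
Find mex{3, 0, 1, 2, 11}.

The values 0, 1, 2, 3 are all present; 4 is the first non-negative integer missing from the set.

4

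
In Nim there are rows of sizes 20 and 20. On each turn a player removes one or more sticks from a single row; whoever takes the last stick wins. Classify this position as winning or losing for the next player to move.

Losing position

Compute the nim-sum pairwise:
20 XOR 20 = 0
The nim-sum is 0, so this is a P-position: the player to move is in a losing position under optimal play.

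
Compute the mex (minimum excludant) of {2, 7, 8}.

0 is not in the set, so the mex is 0.

0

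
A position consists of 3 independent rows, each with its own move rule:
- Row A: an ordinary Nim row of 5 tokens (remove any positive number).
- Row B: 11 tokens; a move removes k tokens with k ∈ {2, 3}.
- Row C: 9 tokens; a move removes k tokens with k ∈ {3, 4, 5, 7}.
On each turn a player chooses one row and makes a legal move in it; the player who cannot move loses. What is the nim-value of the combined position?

6

Row A is a plain Nim row of size 5, so its Grundy value is 5.
Build the Grundy sequence for row B with g(k) = mex{g(k−s) : s ∈ {2, 3}, s ≤ k}:
k:     0  1  2  3  4  5  6  7  8  9 10 11
g(k):  0  0  1  1  2  0  0  1  1  2  0  0
So g(11) = 0.
Grundy values for row C (subtraction set {3, 4, 5, 7}):
k:     0  1  2  3  4  5  6  7  8  9
g(k):  0  0  0  1  1  1  2  2  2  3
So g(9) = 3.
By the Sprague-Grundy theorem, the Grundy value of a sum of independent games is the XOR of the component values.
Combined value = 5 XOR 0 XOR 3 = 6.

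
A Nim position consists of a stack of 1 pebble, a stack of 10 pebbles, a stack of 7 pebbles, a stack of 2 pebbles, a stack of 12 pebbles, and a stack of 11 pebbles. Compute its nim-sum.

In binary:
  0001  (1)
  1010  (10)
  0111  (7)
  0010  (2)
  1100  (12)
  1011  (11)
  ----
  1001  (9)

9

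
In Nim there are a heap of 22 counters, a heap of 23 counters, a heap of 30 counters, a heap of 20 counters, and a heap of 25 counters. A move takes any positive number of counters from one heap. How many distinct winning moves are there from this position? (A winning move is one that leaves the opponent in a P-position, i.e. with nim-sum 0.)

5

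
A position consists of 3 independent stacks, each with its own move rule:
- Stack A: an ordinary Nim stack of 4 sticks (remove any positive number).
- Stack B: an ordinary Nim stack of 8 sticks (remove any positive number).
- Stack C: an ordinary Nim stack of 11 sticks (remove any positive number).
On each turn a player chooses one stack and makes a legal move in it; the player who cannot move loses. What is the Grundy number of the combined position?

7

Stack A is a plain Nim stack of size 4, so its Grundy value is 4.
Stack B is a plain Nim stack of size 8, so its Grundy value is 8.
Stack C is a plain Nim stack of size 11, so its Grundy value is 11.
By the Sprague-Grundy theorem, the Grundy value of a sum of independent games is the XOR of the component values.
Combined value = 4 ⊕ 8 ⊕ 11 = 7.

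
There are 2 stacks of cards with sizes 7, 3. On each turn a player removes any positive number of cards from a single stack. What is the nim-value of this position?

Nim-sum: 7 ^ 3 = 4.

4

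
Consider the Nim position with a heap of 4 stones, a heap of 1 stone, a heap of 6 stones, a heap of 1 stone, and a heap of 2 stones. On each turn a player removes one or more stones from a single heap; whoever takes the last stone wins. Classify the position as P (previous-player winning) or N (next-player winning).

P-position

Bitwise XOR of the heap sizes:
  100  (4)
  001  (1)
  110  (6)
  001  (1)
  010  (2)
  ---
  000  (0)
The nim-sum is 0, so this is a P-position: the player to move is in a losing position under optimal play.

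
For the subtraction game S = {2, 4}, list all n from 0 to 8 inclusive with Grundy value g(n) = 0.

Compute g(0), g(1), … for moves {2, 4}:
g(0) = mex{} = 0
g(1) = mex{} = 0
g(2) = mex{0} = 1
g(3) = mex{0} = 1
g(4) = mex{0,1} = 2
g(5) = mex{0,1} = 2
g(6) = mex{1,2} = 0
g(7) = mex{1,2} = 0
g(8) = mex{0,2} = 1
The P-positions (g = 0) in 0..8 are 0, 1, 6, 7.

0, 1, 6, 7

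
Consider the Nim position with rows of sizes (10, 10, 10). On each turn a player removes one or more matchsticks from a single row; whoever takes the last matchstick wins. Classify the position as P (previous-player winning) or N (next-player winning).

Nim-sum: 10 ⊕ 10 ⊕ 10 = 10.
The nim-sum is 10 ≠ 0, so this is an N-position: the player to move can win.

N-position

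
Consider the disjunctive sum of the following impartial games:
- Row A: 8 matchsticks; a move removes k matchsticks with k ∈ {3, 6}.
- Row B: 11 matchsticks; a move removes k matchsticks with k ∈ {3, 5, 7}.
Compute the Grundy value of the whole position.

2

Grundy values for row A (subtraction set {3, 6}):
k:     0  1  2  3  4  5  6  7  8
g(k):  0  0  0  1  1  1  2  2  2
So g(8) = 2.
For row B, compute g(0), g(1), … with moves {3, 5, 7}:
k:     0  1  2  3  4  5  6  7  8  9 10 11
g(k):  0  0  0  1  1  1  2  2  2  3  0  0
So g(11) = 0.
By the Sprague-Grundy theorem, the Grundy value of a sum of independent games is the XOR of the component values.
Combined value = 2 ⊕ 0 = 2.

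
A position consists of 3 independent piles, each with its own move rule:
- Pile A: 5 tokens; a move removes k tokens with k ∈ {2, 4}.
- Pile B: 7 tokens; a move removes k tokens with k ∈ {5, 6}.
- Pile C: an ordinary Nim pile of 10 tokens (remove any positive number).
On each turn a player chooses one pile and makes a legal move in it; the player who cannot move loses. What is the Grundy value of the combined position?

For pile A, compute g(0), g(1), … with moves {2, 4}:
k:     0  1  2  3  4  5
g(k):  0  0  1  1  2  2
So g(5) = 2.
Build the Grundy sequence for pile B with g(k) = mex{g(k−s) : s ∈ {5, 6}, s ≤ k}:
g(0) = mex{} = 0
g(1) = mex{} = 0
g(2) = mex{} = 0
g(3) = mex{} = 0
g(4) = mex{} = 0
g(5) = mex{0} = 1
g(6) = mex{0} = 1
g(7) = mex{0} = 1
So g(7) = 1.
Pile C is a plain Nim pile of size 10, so its Grundy value is 10.
The value of a disjunctive sum is the nim-sum of the parts.
Combined value = 2 XOR 1 XOR 10 = 9.

9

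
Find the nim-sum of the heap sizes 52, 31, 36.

Nim-sum: 52 ⊕ 31 ⊕ 36 = 15.

15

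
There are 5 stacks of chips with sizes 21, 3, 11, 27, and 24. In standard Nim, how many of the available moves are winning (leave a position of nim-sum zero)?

Write each in binary and XOR column by column:
  10101  (21)
  00011  (3)
  01011  (11)
  11011  (27)
  11000  (24)
  -----
  11110  (30)
The overall nim-sum is X = 30. A stack of size p has a winning move iff p XOR X < p (reduce it to p XOR X).
  21: 21 XOR 30 = 11 < 21 — winning move (to 11).
  3: 3 XOR 30 = 29 ≥ 3 — no move.
  11: 11 XOR 30 = 21 ≥ 11 — no move.
  27: 27 XOR 30 = 5 < 27 — winning move (to 5).
  24: 24 XOR 30 = 6 < 24 — winning move (to 6).
That gives 3 winning moves.

3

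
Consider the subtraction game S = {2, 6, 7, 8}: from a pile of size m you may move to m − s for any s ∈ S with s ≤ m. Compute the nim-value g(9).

2

Grundy values for subtraction set {2, 6, 7, 8}:
k:     0  1  2  3  4  5  6  7  8  9
g(k):  0  0  1  1  0  0  1  1  2  2
So g(9) = 2.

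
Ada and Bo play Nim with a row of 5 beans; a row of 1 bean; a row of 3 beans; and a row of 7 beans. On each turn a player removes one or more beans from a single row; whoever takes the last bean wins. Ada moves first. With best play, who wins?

Bo wins

Nim-sum: 5 ^ 1 ^ 3 ^ 7 = 0.
The nim-sum is 0, so this is a P-position: the player to move is in a losing position under optimal play; Ada is about to move from it and so loses — Bo wins.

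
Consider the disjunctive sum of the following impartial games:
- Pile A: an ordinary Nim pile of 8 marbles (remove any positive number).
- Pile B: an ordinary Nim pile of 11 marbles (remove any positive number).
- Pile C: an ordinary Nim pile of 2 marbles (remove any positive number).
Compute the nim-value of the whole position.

Pile A is a plain Nim pile of size 8, so its Grundy value is 8.
Pile B is a plain Nim pile of size 11, so its Grundy value is 11.
Pile C is a plain Nim pile of size 2, so its Grundy value is 2.
The value of a disjunctive sum is the nim-sum of the parts.
Combined value = 8 XOR 11 XOR 2 = 1.

1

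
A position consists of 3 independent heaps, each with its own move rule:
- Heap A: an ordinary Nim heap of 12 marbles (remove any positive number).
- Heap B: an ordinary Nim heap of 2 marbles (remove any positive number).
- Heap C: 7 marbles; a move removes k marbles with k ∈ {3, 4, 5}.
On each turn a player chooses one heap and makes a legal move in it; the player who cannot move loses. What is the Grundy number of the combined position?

Heap A is a plain Nim heap of size 12, so its Grundy value is 12.
Heap B is a plain Nim heap of size 2, so its Grundy value is 2.
Grundy values for heap C (subtraction set {3, 4, 5}):
g(0) = mex{} = 0
g(1) = mex{} = 0
g(2) = mex{} = 0
g(3) = mex{0} = 1
g(4) = mex{0} = 1
g(5) = mex{0} = 1
g(6) = mex{0,1} = 2
g(7) = mex{0,1} = 2
So g(7) = 2.
By the Sprague-Grundy theorem, the Grundy value of a sum of independent games is the XOR of the component values.
Combined value = 12 ⊕ 2 ⊕ 2 = 12.

12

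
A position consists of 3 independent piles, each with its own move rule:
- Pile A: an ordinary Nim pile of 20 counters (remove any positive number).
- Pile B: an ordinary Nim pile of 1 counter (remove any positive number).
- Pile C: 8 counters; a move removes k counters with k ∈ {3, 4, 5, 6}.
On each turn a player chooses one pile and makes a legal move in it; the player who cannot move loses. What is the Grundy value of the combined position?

Pile A is a plain Nim pile of size 20, so its Grundy value is 20.
Pile B is a plain Nim pile of size 1, so its Grundy value is 1.
Build the Grundy sequence for pile C with g(k) = mex{g(k−s) : s ∈ {3, 4, 5, 6}, s ≤ k}:
g(0) = mex{} = 0
g(1) = mex{} = 0
g(2) = mex{} = 0
g(3) = mex{0} = 1
g(4) = mex{0} = 1
g(5) = mex{0} = 1
g(6) = mex{0,1} = 2
g(7) = mex{0,1} = 2
g(8) = mex{0,1} = 2
So g(8) = 2.
The value of a disjunctive sum is the nim-sum of the parts.
Combined value = 20 XOR 1 XOR 2 = 23.

23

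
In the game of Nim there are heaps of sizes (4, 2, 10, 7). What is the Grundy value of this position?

Nim-sum: 4 XOR 2 XOR 10 XOR 7 = 11.

11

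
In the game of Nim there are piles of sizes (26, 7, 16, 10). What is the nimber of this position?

7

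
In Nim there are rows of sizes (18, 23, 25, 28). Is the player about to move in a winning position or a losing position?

Losing position

In binary:
  10010  (18)
  10111  (23)
  11001  (25)
  11100  (28)
  -----
  00000  (0)
The nim-sum is 0, so this is a P-position: the player to move is in a losing position under optimal play.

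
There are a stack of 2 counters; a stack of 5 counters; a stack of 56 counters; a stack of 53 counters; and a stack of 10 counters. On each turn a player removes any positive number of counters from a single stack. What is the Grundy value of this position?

Compute the nim-sum pairwise:
2 ^ 5 = 7
7 ^ 56 = 63
63 ^ 53 = 10
10 ^ 10 = 0

0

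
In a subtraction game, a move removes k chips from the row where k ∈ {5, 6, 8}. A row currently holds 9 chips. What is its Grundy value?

1

Grundy values for subtraction set {5, 6, 8}:
k:     0  1  2  3  4  5  6  7  8  9
g(k):  0  0  0  0  0  1  1  1  1  1
So g(9) = 1.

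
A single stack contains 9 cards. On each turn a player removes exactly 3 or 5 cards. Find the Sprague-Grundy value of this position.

Compute g(0), g(1), … for moves {3, 5}:
g(0) = mex{} = 0
g(1) = mex{} = 0
g(2) = mex{} = 0
g(3) = mex{0} = 1
g(4) = mex{0} = 1
g(5) = mex{0} = 1
g(6) = mex{0,1} = 2
g(7) = mex{0,1} = 2
g(8) = mex{1} = 0
g(9) = mex{1,2} = 0
So g(9) = 0.

0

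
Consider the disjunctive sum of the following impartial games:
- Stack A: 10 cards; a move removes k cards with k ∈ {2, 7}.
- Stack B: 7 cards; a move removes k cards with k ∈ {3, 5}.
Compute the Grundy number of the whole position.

2

For stack A, compute g(0), g(1), … with moves {2, 7}:
g(0) = mex{} = 0
g(1) = mex{} = 0
g(2) = mex{0} = 1
g(3) = mex{0} = 1
g(4) = mex{1} = 0
g(5) = mex{1} = 0
g(6) = mex{0} = 1
g(7) = mex{0} = 1
g(8) = mex{0,1} = 2
g(9) = mex{1} = 0
g(10) = mex{1,2} = 0
So g(10) = 0.
Build the Grundy sequence for stack B with g(k) = mex{g(k−s) : s ∈ {3, 5}, s ≤ k}:
g(0) = mex{} = 0
g(1) = mex{} = 0
g(2) = mex{} = 0
g(3) = mex{0} = 1
g(4) = mex{0} = 1
g(5) = mex{0} = 1
g(6) = mex{0,1} = 2
g(7) = mex{0,1} = 2
So g(7) = 2.
The value of a disjunctive sum is the nim-sum of the parts.
Combined value = 0 XOR 2 = 2.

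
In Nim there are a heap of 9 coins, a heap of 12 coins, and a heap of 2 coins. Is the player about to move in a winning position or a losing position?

Winning position

Compute the nim-sum pairwise:
9 XOR 12 = 5
5 XOR 2 = 7
The nim-sum is 7 ≠ 0, so this is an N-position: the player to move can win.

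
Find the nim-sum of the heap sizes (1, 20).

21

Compute the nim-sum pairwise:
1 ⊕ 20 = 21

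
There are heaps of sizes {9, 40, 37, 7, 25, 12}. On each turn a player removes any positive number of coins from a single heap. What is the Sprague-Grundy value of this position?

Bitwise XOR of the heap sizes:
  001001  (9)
  101000  (40)
  100101  (37)
  000111  (7)
  011001  (25)
  001100  (12)
  ------
  010110  (22)

22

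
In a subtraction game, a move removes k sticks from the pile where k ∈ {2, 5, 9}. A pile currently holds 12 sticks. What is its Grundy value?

2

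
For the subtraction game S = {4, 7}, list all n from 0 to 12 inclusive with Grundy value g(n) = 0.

Grundy values for subtraction set {4, 7}:
g(0) = mex{} = 0
g(1) = mex{} = 0
g(2) = mex{} = 0
g(3) = mex{} = 0
g(4) = mex{0} = 1
g(5) = mex{0} = 1
g(6) = mex{0} = 1
g(7) = mex{0} = 1
g(8) = mex{0,1} = 2
g(9) = mex{0,1} = 2
g(10) = mex{0,1} = 2
g(11) = mex{1} = 0
g(12) = mex{1,2} = 0
The P-positions (g = 0) in 0..12 are 0, 1, 2, 3, 11, 12.

0, 1, 2, 3, 11, 12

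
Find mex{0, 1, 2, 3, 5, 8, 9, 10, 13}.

4

The values 0, 1, 2, 3 are all present; 4 is the first non-negative integer missing from the set.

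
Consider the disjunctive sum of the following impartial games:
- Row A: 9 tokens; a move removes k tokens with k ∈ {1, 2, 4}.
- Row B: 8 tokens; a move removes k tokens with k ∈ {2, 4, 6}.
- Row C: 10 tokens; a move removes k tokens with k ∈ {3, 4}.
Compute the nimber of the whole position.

1

Build the Grundy sequence for row A with g(k) = mex{g(k−s) : s ∈ {1, 2, 4}, s ≤ k}:
g(0) = mex{} = 0
g(1) = mex{0} = 1
g(2) = mex{0,1} = 2
g(3) = mex{1,2} = 0
g(4) = mex{0,2} = 1
g(5) = mex{0,1} = 2
g(6) = mex{1,2} = 0
g(7) = mex{0,2} = 1
g(8) = mex{0,1} = 2
g(9) = mex{1,2} = 0
So g(9) = 0.
Build the Grundy sequence for row B with g(k) = mex{g(k−s) : s ∈ {2, 4, 6}, s ≤ k}:
g(0) = mex{} = 0
g(1) = mex{} = 0
g(2) = mex{0} = 1
g(3) = mex{0} = 1
g(4) = mex{0,1} = 2
g(5) = mex{0,1} = 2
g(6) = mex{0,1,2} = 3
g(7) = mex{0,1,2} = 3
g(8) = mex{1,2,3} = 0
So g(8) = 0.
Build the Grundy sequence for row C with g(k) = mex{g(k−s) : s ∈ {3, 4}, s ≤ k}:
k:     0  1  2  3  4  5  6  7  8  9 10
g(k):  0  0  0  1  1  1  2  0  0  0  1
So g(10) = 1.
By the Sprague-Grundy theorem, the Grundy value of a sum of independent games is the XOR of the component values.
Combined value = 0 ⊕ 0 ⊕ 1 = 1.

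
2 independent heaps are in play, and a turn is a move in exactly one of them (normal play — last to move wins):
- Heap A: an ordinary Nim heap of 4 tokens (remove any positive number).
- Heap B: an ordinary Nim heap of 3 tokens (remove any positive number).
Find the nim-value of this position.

Heap A is a plain Nim heap of size 4, so its Grundy value is 4.
Heap B is a plain Nim heap of size 3, so its Grundy value is 3.
By the Sprague-Grundy theorem, the Grundy value of a sum of independent games is the XOR of the component values.
Combined value = 4 XOR 3 = 7.

7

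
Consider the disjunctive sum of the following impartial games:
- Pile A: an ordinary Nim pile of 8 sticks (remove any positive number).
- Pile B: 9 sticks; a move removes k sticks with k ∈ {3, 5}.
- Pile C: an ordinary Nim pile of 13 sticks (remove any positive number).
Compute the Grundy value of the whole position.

5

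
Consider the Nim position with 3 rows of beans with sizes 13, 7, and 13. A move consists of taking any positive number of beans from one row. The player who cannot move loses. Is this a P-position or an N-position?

N-position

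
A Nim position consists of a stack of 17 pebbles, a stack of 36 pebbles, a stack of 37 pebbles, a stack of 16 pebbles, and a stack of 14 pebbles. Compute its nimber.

In binary:
  010001  (17)
  100100  (36)
  100101  (37)
  010000  (16)
  001110  (14)
  ------
  001110  (14)

14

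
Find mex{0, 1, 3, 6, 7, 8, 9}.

2

The values 0, 1 are all present; 2 is the first non-negative integer missing from the set.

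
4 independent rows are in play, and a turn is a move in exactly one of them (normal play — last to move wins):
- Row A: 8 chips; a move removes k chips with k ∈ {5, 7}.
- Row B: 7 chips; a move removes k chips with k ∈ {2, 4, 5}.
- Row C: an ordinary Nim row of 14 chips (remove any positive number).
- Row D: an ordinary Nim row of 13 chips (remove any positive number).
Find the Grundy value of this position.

2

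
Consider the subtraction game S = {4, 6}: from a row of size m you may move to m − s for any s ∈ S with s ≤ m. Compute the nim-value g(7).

1

Compute g(0), g(1), … for moves {4, 6}:
g(0) = mex{} = 0
g(1) = mex{} = 0
g(2) = mex{} = 0
g(3) = mex{} = 0
g(4) = mex{0} = 1
g(5) = mex{0} = 1
g(6) = mex{0} = 1
g(7) = mex{0} = 1
So g(7) = 1.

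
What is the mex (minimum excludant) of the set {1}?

0

0 is not in the set, so the mex is 0.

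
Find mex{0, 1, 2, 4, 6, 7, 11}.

3

The values 0, 1, 2 are all present; 3 is the first non-negative integer missing from the set.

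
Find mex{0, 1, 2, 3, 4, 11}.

5

The values 0, 1, 2, 3, 4 are all present; 5 is the first non-negative integer missing from the set.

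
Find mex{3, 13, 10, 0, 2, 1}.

4

The values 0, 1, 2, 3 are all present; 4 is the first non-negative integer missing from the set.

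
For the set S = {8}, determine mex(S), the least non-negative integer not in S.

0

0 is not in the set, so the mex is 0.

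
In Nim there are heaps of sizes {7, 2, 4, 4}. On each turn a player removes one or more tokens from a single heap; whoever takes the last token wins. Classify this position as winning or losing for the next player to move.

Winning position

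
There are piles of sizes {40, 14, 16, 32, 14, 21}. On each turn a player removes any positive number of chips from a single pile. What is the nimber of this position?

13

Bitwise XOR of the heap sizes:
  101000  (40)
  001110  (14)
  010000  (16)
  100000  (32)
  001110  (14)
  010101  (21)
  ------
  001101  (13)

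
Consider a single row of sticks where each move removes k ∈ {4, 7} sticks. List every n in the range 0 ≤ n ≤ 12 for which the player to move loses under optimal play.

0, 1, 2, 3, 11, 12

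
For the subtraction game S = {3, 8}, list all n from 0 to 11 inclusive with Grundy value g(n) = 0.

0, 1, 2, 6, 7, 11

Grundy values for subtraction set {3, 8}:
g(0) = mex{} = 0
g(1) = mex{} = 0
g(2) = mex{} = 0
g(3) = mex{0} = 1
g(4) = mex{0} = 1
g(5) = mex{0} = 1
g(6) = mex{1} = 0
g(7) = mex{1} = 0
g(8) = mex{0,1} = 2
g(9) = mex{0} = 1
g(10) = mex{0} = 1
g(11) = mex{1,2} = 0
The P-positions (g = 0) in 0..11 are 0, 1, 2, 6, 7, 11.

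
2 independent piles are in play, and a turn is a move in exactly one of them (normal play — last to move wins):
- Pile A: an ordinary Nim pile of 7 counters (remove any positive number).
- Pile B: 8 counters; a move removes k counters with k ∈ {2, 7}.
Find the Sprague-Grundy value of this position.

5

Pile A is a plain Nim pile of size 7, so its Grundy value is 7.
Grundy values for pile B (subtraction set {2, 7}):
g(0) = mex{} = 0
g(1) = mex{} = 0
g(2) = mex{0} = 1
g(3) = mex{0} = 1
g(4) = mex{1} = 0
g(5) = mex{1} = 0
g(6) = mex{0} = 1
g(7) = mex{0} = 1
g(8) = mex{0,1} = 2
So g(8) = 2.
By the Sprague-Grundy theorem, the Grundy value of a sum of independent games is the XOR of the component values.
Combined value = 7 XOR 2 = 5.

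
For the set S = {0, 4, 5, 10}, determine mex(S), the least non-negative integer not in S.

1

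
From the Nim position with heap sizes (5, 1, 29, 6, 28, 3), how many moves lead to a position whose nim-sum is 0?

In binary:
  00101  (5)
  00001  (1)
  11101  (29)
  00110  (6)
  11100  (28)
  00011  (3)
  -----
  00000  (0)
The nim-sum is already 0, so every move leaves a nonzero nim-sum — there are no winning moves.

0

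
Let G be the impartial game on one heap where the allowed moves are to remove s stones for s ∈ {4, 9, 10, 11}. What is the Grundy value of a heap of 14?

3

Grundy values for subtraction set {4, 9, 10, 11}:
g(0) = mex{} = 0
g(1) = mex{} = 0
g(2) = mex{} = 0
g(3) = mex{} = 0
g(4) = mex{0} = 1
g(5) = mex{0} = 1
g(6) = mex{0} = 1
g(7) = mex{0} = 1
g(8) = mex{1} = 0
g(9) = mex{0,1} = 2
g(10) = mex{0,1} = 2
g(11) = mex{0,1} = 2
g(12) = mex{0} = 1
g(13) = mex{0,1,2} = 3
g(14) = mex{0,1,2} = 3
So g(14) = 3.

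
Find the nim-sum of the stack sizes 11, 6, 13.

Compute the nim-sum pairwise:
11 ⊕ 6 = 13
13 ⊕ 13 = 0

0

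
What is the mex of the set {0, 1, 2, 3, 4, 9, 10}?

5

The values 0, 1, 2, 3, 4 are all present; 5 is the first non-negative integer missing from the set.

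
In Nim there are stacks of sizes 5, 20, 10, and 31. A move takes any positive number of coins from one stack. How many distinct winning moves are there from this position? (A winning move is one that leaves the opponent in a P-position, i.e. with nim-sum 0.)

3

Compute the nim-sum pairwise:
5 ⊕ 20 = 17
17 ⊕ 10 = 27
27 ⊕ 31 = 4
The overall nim-sum is X = 4. A stack of size p has a winning move iff p XOR X < p (reduce it to p XOR X).
  5: 5 XOR 4 = 1 < 5 — winning move (to 1).
  20: 20 XOR 4 = 16 < 20 — winning move (to 16).
  10: 10 XOR 4 = 14 ≥ 10 — no move.
  31: 31 XOR 4 = 27 < 31 — winning move (to 27).
That gives 3 winning moves.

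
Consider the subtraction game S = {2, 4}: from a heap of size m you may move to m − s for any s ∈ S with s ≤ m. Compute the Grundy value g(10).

2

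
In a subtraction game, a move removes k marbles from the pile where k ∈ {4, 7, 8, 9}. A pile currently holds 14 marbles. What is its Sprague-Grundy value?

Grundy values for subtraction set {4, 7, 8, 9}:
k:     0  1  2  3  4  5  6  7  8  9 10 11 12 13 14
g(k):  0  0  0  0  1  1  1  1  2  2  2  2  3  0  0
So g(14) = 0.

0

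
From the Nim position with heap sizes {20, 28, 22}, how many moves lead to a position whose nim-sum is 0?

3

Compute the nim-sum pairwise:
20 ⊕ 28 = 8
8 ⊕ 22 = 30
The overall nim-sum is X = 30. A heap of size p has a winning move iff p XOR X < p (reduce it to p XOR X).
  20: 20 XOR 30 = 10 < 20 — winning move (to 10).
  28: 28 XOR 30 = 2 < 28 — winning move (to 2).
  22: 22 XOR 30 = 8 < 22 — winning move (to 8).
That gives 3 winning moves.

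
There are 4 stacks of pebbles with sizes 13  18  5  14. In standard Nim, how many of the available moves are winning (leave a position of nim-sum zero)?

1

Compute the nim-sum pairwise:
13 ⊕ 18 = 31
31 ⊕ 5 = 26
26 ⊕ 14 = 20
The overall nim-sum is X = 20. A stack of size p has a winning move iff p XOR X < p (reduce it to p XOR X).
  13: 13 XOR 20 = 25 ≥ 13 — no move.
  18: 18 XOR 20 = 6 < 18 — winning move (to 6).
  5: 5 XOR 20 = 17 ≥ 5 — no move.
  14: 14 XOR 20 = 26 ≥ 14 — no move.
That gives 1 winning move.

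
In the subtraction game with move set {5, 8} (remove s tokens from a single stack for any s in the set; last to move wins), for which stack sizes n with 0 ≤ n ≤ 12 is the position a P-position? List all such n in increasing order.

0, 1, 2, 3, 4

Grundy values for subtraction set {5, 8}:
k:     0  1  2  3  4  5  6  7  8  9 10 11 12
g(k):  0  0  0  0  0  1  1  1  1  1  2  2  2
The P-positions (g = 0) in 0..12 are 0, 1, 2, 3, 4.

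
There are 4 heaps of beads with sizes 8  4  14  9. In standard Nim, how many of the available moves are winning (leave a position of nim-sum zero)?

Compute the nim-sum pairwise:
8 XOR 4 = 12
12 XOR 14 = 2
2 XOR 9 = 11
The overall nim-sum is X = 11. A heap of size p has a winning move iff p XOR X < p (reduce it to p XOR X).
  8: 8 XOR 11 = 3 < 8 — winning move (to 3).
  4: 4 XOR 11 = 15 ≥ 4 — no move.
  14: 14 XOR 11 = 5 < 14 — winning move (to 5).
  9: 9 XOR 11 = 2 < 9 — winning move (to 2).
That gives 3 winning moves.

3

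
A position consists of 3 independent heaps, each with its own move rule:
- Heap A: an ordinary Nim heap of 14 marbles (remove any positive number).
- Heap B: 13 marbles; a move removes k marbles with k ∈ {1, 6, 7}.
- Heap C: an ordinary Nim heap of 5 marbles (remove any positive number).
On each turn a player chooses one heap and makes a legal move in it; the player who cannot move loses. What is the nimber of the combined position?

10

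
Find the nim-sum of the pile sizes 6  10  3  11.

Nim-sum: 6 XOR 10 XOR 3 XOR 11 = 4.

4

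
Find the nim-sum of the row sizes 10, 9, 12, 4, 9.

2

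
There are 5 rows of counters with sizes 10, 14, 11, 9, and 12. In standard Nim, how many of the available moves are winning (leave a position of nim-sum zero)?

Compute the nim-sum pairwise:
10 XOR 14 = 4
4 XOR 11 = 15
15 XOR 9 = 6
6 XOR 12 = 10
The overall nim-sum is X = 10. A row of size p has a winning move iff p XOR X < p (reduce it to p XOR X).
  10: 10 XOR 10 = 0 < 10 — winning move (to 0).
  14: 14 XOR 10 = 4 < 14 — winning move (to 4).
  11: 11 XOR 10 = 1 < 11 — winning move (to 1).
  9: 9 XOR 10 = 3 < 9 — winning move (to 3).
  12: 12 XOR 10 = 6 < 12 — winning move (to 6).
That gives 5 winning moves.

5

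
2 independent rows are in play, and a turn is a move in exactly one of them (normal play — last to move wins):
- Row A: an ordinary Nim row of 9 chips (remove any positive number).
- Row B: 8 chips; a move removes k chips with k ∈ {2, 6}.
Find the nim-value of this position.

9

Row A is a plain Nim row of size 9, so its Grundy value is 9.
Build the Grundy sequence for row B with g(k) = mex{g(k−s) : s ∈ {2, 6}, s ≤ k}:
g(0) = mex{} = 0
g(1) = mex{} = 0
g(2) = mex{0} = 1
g(3) = mex{0} = 1
g(4) = mex{1} = 0
g(5) = mex{1} = 0
g(6) = mex{0} = 1
g(7) = mex{0} = 1
g(8) = mex{1} = 0
So g(8) = 0.
By the Sprague-Grundy theorem, the Grundy value of a sum of independent games is the XOR of the component values.
Combined value = 9 XOR 0 = 9.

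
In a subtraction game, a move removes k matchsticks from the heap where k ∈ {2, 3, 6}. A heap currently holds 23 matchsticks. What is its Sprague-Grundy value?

Grundy values for subtraction set {2, 3, 6}:
k:     0  1  2  3  4  5  6  7  8  9 10 11 12 13 14 15 16 17 18 19 20 21 22 23
g(k):  0  0  1  1  2  0  3  1  2  0  0  1  1  2  0  3  1  2  0  0  1  1  2  0
So g(23) = 0.

0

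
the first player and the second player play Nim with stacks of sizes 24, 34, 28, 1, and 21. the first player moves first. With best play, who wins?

the first player wins

Nim-sum: 24 XOR 34 XOR 28 XOR 1 XOR 21 = 50.
The nim-sum is 50 ≠ 0, so this is an N-position: the player to move can win; the first player has a winning move.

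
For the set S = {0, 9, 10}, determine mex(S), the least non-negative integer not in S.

0 is in the set but 1 is not, so the mex is 1.

1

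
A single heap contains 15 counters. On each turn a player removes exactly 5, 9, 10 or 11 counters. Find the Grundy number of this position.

Grundy values for subtraction set {5, 9, 10, 11}:
k:     0  1  2  3  4  5  6  7  8  9 10 11 12 13 14 15
g(k):  0  0  0  0  0  1  1  1  1  1  2  2  2  2  2  3
So g(15) = 3.

3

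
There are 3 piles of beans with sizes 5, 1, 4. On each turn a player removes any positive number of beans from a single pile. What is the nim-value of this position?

Nim-sum: 5 ⊕ 1 ⊕ 4 = 0.

0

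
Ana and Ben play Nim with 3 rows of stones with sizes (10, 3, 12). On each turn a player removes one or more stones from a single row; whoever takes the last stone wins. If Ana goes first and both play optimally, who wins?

Ana wins

Bitwise XOR of the heap sizes:
  1010  (10)
  0011  (3)
  1100  (12)
  ----
  0101  (5)
The nim-sum is 5 ≠ 0, so this is an N-position: the player to move can win; Ana has a winning move.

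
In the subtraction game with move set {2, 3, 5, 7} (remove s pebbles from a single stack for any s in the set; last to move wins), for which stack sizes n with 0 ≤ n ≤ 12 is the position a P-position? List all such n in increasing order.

0, 1, 9, 10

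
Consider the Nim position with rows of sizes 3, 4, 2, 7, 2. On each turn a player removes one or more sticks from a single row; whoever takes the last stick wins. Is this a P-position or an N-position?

P-position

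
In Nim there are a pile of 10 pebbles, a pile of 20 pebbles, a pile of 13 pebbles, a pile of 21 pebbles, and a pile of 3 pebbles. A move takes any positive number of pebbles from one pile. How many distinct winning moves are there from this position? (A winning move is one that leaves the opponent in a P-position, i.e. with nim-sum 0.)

3

In binary:
  01010  (10)
  10100  (20)
  01101  (13)
  10101  (21)
  00011  (3)
  -----
  00101  (5)
The overall nim-sum is X = 5. A pile of size p has a winning move iff p XOR X < p (reduce it to p XOR X).
  10: 10 XOR 5 = 15 ≥ 10 — no move.
  20: 20 XOR 5 = 17 < 20 — winning move (to 17).
  13: 13 XOR 5 = 8 < 13 — winning move (to 8).
  21: 21 XOR 5 = 16 < 21 — winning move (to 16).
  3: 3 XOR 5 = 6 ≥ 3 — no move.
That gives 3 winning moves.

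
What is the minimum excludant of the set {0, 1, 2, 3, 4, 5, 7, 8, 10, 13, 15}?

The values 0, 1, 2, 3, 4, 5 are all present; 6 is the first non-negative integer missing from the set.

6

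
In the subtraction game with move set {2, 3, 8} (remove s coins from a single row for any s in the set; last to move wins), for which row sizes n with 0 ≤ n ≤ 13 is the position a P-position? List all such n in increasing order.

Build the Grundy sequence with g(k) = mex{g(k−s) : s ∈ {2, 3, 8}, s ≤ k}:
g(0) = mex{} = 0
g(1) = mex{} = 0
g(2) = mex{0} = 1
g(3) = mex{0} = 1
g(4) = mex{0,1} = 2
g(5) = mex{1} = 0
g(6) = mex{1,2} = 0
g(7) = mex{0,2} = 1
g(8) = mex{0} = 1
g(9) = mex{0,1} = 2
g(10) = mex{1} = 0
g(11) = mex{1,2} = 0
g(12) = mex{0,2} = 1
g(13) = mex{0} = 1
The P-positions (g = 0) in 0..13 are 0, 1, 5, 6, 10, 11.

0, 1, 5, 6, 10, 11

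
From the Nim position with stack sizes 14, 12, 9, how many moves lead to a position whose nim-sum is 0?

3

Compute the nim-sum pairwise:
14 ^ 12 = 2
2 ^ 9 = 11
The overall nim-sum is X = 11. A stack of size p has a winning move iff p XOR X < p (reduce it to p XOR X).
  14: 14 XOR 11 = 5 < 14 — winning move (to 5).
  12: 12 XOR 11 = 7 < 12 — winning move (to 7).
  9: 9 XOR 11 = 2 < 9 — winning move (to 2).
That gives 3 winning moves.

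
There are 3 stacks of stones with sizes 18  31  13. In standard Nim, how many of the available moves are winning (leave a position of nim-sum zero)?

0

Bitwise XOR of the heap sizes:
  10010  (18)
  11111  (31)
  01101  (13)
  -----
  00000  (0)
The nim-sum is already 0, so every move leaves a nonzero nim-sum — there are no winning moves.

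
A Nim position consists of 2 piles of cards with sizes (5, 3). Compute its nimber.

Bitwise XOR of the heap sizes:
  101  (5)
  011  (3)
  ---
  110  (6)

6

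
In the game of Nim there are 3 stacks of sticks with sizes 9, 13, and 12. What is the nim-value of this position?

8

Compute the nim-sum pairwise:
9 ^ 13 = 4
4 ^ 12 = 8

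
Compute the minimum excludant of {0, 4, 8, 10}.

1

0 is in the set but 1 is not, so the mex is 1.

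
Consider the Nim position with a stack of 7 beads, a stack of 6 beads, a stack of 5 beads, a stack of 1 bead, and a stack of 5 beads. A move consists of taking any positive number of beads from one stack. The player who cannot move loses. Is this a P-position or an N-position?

Nim-sum: 7 XOR 6 XOR 5 XOR 1 XOR 5 = 0.
The nim-sum is 0, so this is a P-position: the player to move is in a losing position under optimal play.

P-position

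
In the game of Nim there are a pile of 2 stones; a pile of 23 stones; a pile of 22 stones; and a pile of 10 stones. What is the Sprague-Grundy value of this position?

9

Nim-sum: 2 XOR 23 XOR 22 XOR 10 = 9.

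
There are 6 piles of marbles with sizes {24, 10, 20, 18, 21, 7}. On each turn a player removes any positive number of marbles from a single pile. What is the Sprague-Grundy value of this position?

6

Compute the nim-sum pairwise:
24 ⊕ 10 = 18
18 ⊕ 20 = 6
6 ⊕ 18 = 20
20 ⊕ 21 = 1
1 ⊕ 7 = 6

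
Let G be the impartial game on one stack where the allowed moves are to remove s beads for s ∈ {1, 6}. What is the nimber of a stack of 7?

0

Grundy values for subtraction set {1, 6}:
g(0) = mex{} = 0
g(1) = mex{0} = 1
g(2) = mex{1} = 0
g(3) = mex{0} = 1
g(4) = mex{1} = 0
g(5) = mex{0} = 1
g(6) = mex{0,1} = 2
g(7) = mex{1,2} = 0
So g(7) = 0.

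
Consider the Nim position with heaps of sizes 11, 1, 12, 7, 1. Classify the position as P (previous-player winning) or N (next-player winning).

Compute the nim-sum pairwise:
11 ^ 1 = 10
10 ^ 12 = 6
6 ^ 7 = 1
1 ^ 1 = 0
The nim-sum is 0, so this is a P-position: the player to move is in a losing position under optimal play.

P-position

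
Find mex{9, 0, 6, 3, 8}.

1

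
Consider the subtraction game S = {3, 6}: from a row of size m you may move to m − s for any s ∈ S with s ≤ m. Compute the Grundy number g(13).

1

Build the Grundy sequence with g(k) = mex{g(k−s) : s ∈ {3, 6}, s ≤ k}:
k:     0  1  2  3  4  5  6  7  8  9 10 11 12 13
g(k):  0  0  0  1  1  1  2  2  2  0  0  0  1  1
So g(13) = 1.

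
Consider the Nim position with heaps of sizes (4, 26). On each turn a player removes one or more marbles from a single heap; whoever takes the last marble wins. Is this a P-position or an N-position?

N-position

Write each in binary and XOR column by column:
  00100  (4)
  11010  (26)
  -----
  11110  (30)
The nim-sum is 30 ≠ 0, so this is an N-position: the player to move can win.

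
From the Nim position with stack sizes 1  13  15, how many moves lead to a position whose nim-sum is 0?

1

Compute the nim-sum pairwise:
1 XOR 13 = 12
12 XOR 15 = 3
The overall nim-sum is X = 3. A stack of size p has a winning move iff p XOR X < p (reduce it to p XOR X).
  1: 1 XOR 3 = 2 ≥ 1 — no move.
  13: 13 XOR 3 = 14 ≥ 13 — no move.
  15: 15 XOR 3 = 12 < 15 — winning move (to 12).
That gives 1 winning move.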